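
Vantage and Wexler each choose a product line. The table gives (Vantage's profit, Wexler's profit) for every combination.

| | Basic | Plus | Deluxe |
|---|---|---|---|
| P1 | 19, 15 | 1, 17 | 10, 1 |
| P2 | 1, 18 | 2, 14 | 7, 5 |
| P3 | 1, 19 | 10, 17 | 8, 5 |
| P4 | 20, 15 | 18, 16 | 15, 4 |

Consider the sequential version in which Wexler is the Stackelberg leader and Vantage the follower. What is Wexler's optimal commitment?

Backward induction with Wexler moving first.
- Basic → Vantage plays P4 (best of 19, 1, 1, 20); Wexler gets 15.
- Plus → Vantage plays P4 (best of 1, 2, 10, 18); Wexler gets 16.
- Deluxe → Vantage plays P4 (best of 10, 7, 8, 15); Wexler gets 4.
Maximizing over 15, 16, 4, Wexler chooses Plus. Subgame-perfect outcome: (P4, Plus) with payoffs (18, 16).

Plus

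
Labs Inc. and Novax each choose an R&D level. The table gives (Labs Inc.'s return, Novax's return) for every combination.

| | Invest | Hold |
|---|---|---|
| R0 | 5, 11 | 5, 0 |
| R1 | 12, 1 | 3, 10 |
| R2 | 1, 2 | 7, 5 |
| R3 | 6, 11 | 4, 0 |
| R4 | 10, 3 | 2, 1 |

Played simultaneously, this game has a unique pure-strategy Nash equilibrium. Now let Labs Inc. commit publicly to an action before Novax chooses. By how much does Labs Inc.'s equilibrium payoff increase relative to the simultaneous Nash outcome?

3

Work backward from Novax's decision.
- R0 → Novax plays Invest (best of 11, 0); Labs Inc. gets 5.
- R1 → Novax plays Hold (best of 1, 10); Labs Inc. gets 3.
- R2 → Novax plays Hold (best of 2, 5); Labs Inc. gets 7.
- R3 → Novax plays Invest (best of 11, 0); Labs Inc. gets 6.
- R4 → Novax plays Invest (best of 3, 1); Labs Inc. gets 10.
Maximizing over 5, 3, 7, 6, 10, Labs Inc. chooses R4. Subgame-perfect outcome: (R4, Invest) with payoffs (10, 3).
Under simultaneous play:
Labs Inc.'s best replies: Invest→R1; Hold→R2.
Novax's best replies: R0→Invest; R1→Hold; R2→Hold; R3→Invest; R4→Invest.
The unique mutual best reply is (R2, Hold), giving (7, 5).
Labs Inc.'s commitment gain: 10 − 7 = 3.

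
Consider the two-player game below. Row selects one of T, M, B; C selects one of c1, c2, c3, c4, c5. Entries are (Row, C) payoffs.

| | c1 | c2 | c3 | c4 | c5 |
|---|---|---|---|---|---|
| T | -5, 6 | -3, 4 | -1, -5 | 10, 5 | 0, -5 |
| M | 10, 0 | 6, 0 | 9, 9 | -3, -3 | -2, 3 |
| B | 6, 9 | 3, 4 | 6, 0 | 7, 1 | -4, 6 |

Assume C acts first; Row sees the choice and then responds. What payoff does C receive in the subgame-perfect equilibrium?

Row best-responds to each possible C move:
- c1: Row compares -5, 10, 6 and picks M; C would get 0.
- c2: Row compares -3, 6, 3 and picks M; C would get 0.
- c3: Row compares -1, 9, 6 and picks M; C would get 9.
- c4: Row compares 10, -3, 7 and picks T; C would get 5.
- c5: Row compares 0, -2, -4 and picks T; C would get -5.
Among 0, 0, 9, 5, -5, the best is 9 at c3. Subgame-perfect outcome: (M, c3) with payoffs (9, 9).

9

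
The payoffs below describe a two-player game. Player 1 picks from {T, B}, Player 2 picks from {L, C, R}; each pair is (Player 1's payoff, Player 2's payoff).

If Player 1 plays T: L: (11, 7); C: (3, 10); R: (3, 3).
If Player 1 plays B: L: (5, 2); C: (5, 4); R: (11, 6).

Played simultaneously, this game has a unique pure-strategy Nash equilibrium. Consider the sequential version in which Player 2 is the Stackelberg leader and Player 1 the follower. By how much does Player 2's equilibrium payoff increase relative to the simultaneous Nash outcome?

Player 1 best-responds to each possible Player 2 move:
- L: BR = T, leader payoff 7.
- C: BR = B, leader payoff 4.
- R: BR = B, leader payoff 6.
Player 2's induced payoffs are 7, 4, 6, so Player 2 commits to L. Subgame-perfect outcome: (T, L) with payoffs (11, 7).
For the simultaneous game, intersect best replies.
Player 1's best replies: L→T; C→B; R→B.
Player 2's best replies: T→C; B→R.
Only (B, R) has each player best-responding; Nash payoffs (11, 6).
Player 2's commitment gain: 7 − 6 = 1.

1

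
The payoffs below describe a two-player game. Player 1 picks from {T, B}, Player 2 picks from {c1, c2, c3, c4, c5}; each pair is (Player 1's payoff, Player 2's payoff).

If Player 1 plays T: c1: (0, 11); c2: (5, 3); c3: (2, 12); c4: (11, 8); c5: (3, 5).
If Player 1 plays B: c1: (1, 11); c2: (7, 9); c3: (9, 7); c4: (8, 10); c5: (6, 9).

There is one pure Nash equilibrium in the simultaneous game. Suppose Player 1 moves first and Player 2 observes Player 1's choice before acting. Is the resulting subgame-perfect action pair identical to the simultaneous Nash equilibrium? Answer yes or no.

no

Solve by backward induction (Player 1 leads).
- T: Player 2 compares 11, 3, 12, 8, 5 and picks c3; Player 1 would get 2.
- B: Player 2 compares 11, 9, 7, 10, 9 and picks c1; Player 1 would get 1.
Maximizing over 2, 1, Player 1 chooses T. Subgame-perfect outcome: (T, c3) with payoffs (2, 12).
Now find the simultaneous Nash equilibrium.
Player 1's best replies: c1→B; c2→B; c3→B; c4→T; c5→B.
Player 2's best replies: T→c3; B→c1.
The unique mutual best reply is (B, c1), giving (1, 11).
Sequential outcome (T, c3) differs from the Nash profile (B, c1).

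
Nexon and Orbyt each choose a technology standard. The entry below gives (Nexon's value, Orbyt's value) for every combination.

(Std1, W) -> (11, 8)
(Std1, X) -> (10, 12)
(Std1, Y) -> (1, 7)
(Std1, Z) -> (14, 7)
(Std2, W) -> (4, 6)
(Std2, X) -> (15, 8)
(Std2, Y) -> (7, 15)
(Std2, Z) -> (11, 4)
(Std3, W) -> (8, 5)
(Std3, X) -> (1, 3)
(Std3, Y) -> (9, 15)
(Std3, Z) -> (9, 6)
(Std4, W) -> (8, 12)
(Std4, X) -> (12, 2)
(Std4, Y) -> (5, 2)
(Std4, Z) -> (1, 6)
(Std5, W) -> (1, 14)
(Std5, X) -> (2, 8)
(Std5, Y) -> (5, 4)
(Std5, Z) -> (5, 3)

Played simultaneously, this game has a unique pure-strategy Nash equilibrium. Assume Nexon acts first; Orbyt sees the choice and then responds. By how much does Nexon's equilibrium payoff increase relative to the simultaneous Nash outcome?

1

Solve by backward induction (Nexon leads).
- Std1: BR = X, leader payoff 10.
- Std2: BR = Y, leader payoff 7.
- Std3: BR = Y, leader payoff 9.
- Std4: BR = W, leader payoff 8.
- Std5: BR = W, leader payoff 1.
Nexon's induced payoffs are 10, 7, 9, 8, 1, so Nexon commits to Std1. Subgame-perfect outcome: (Std1, X) with payoffs (10, 12).
Under simultaneous play:
Nexon's best replies: W→Std1; X→Std2; Y→Std3; Z→Std1.
Orbyt's best replies: Std1→X; Std2→Y; Std3→Y; Std4→W; Std5→W.
The unique mutual best reply is (Std3, Y), giving (9, 15).
Nexon's commitment gain: 10 − 9 = 1.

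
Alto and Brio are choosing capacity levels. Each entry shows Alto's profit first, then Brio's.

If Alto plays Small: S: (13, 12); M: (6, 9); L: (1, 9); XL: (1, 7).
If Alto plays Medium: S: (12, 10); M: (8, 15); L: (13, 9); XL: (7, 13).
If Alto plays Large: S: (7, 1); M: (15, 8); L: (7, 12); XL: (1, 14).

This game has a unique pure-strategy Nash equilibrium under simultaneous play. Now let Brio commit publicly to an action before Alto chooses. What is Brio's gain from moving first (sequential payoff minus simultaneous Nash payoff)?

Backward induction with Brio moving first.
- S: Alto compares 13, 12, 7 and picks Small; Brio would get 12.
- M: Alto compares 6, 8, 15 and picks Large; Brio would get 8.
- L: Alto compares 1, 13, 7 and picks Medium; Brio would get 9.
- XL: Alto compares 1, 7, 1 and picks Medium; Brio would get 13.
Among 12, 8, 9, 13, the best is 13 at XL. Subgame-perfect outcome: (Medium, XL) with payoffs (7, 13).
For the simultaneous game, intersect best replies.
Alto's best replies: S→Small; M→Large; L→Medium; XL→Medium.
Brio's best replies: Small→S; Medium→M; Large→XL.
The unique mutual best reply is (Small, S), giving (13, 12).
Brio's commitment gain: 13 − 12 = 1.

1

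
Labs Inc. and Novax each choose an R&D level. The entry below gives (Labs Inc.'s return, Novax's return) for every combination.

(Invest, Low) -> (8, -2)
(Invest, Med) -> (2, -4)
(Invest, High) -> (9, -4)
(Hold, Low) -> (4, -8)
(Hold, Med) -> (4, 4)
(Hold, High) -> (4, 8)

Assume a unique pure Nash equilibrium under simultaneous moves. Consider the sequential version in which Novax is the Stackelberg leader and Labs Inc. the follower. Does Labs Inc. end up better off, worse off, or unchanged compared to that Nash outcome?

worse off

Solve by backward induction (Novax leads).
- Low → Labs Inc. plays Invest (best of 8, 4); Novax gets -2.
- Med → Labs Inc. plays Hold (best of 2, 4); Novax gets 4.
- High → Labs Inc. plays Invest (best of 9, 4); Novax gets -4.
Among -2, 4, -4, the best is 4 at Med. Subgame-perfect outcome: (Hold, Med) with payoffs (4, 4).
Now find the simultaneous Nash equilibrium.
Labs Inc.'s best replies: Low→Invest; Med→Hold; High→Invest.
Novax's best replies: Invest→Low; Hold→High.
Only (Invest, Low) has each player best-responding; Nash payoffs (8, -2).
Labs Inc. earns 4 sequentially versus 8 at the Nash outcome: worse off.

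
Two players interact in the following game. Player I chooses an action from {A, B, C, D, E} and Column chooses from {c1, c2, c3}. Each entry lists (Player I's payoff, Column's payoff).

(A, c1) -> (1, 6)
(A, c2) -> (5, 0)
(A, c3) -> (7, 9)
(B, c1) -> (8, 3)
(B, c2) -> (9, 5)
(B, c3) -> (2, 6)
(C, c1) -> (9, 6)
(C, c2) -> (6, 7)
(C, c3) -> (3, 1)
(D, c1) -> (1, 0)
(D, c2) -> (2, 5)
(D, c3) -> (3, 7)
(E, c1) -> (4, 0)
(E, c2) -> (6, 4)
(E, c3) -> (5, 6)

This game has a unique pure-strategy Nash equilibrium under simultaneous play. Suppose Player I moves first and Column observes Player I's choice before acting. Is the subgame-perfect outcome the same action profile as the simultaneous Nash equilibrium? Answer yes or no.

Column best-responds to each possible Player I move:
- A → Column plays c3 (best of 6, 0, 9); Player I gets 7.
- B → Column plays c3 (best of 3, 5, 6); Player I gets 2.
- C → Column plays c2 (best of 6, 7, 1); Player I gets 6.
- D → Column plays c3 (best of 0, 5, 7); Player I gets 3.
- E → Column plays c3 (best of 0, 4, 6); Player I gets 5.
Maximizing over 7, 2, 6, 3, 5, Player I chooses A. Subgame-perfect outcome: (A, c3) with payoffs (7, 9).
For the simultaneous game, intersect best replies.
Player I's best replies: c1→C; c2→B; c3→A.
Column's best replies: A→c3; B→c3; C→c2; D→c3; E→c3.
Only (A, c3) has each player best-responding; Nash payoffs (7, 9).
Sequential outcome (A, c3) coincides with the Nash profile (A, c3).

yes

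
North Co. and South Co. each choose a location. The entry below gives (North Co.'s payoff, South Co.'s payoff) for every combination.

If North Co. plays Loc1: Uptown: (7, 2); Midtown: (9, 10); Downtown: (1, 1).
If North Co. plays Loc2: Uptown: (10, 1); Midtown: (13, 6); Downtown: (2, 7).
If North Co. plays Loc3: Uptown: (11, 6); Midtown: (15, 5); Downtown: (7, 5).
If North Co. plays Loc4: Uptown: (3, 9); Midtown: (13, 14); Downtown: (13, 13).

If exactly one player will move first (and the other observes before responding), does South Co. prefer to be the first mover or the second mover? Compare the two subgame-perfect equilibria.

If North Co. leads: South Co.'s best replies are Loc1→Midtown, Loc2→Downtown, Loc3→Uptown, Loc4→Midtown; North Co.'s induced payoffs 9, 2, 11, 13; outcome (Loc4, Midtown), payoffs (13, 14).
If South Co. leads: North Co.'s best replies are Uptown→Loc3, Midtown→Loc3, Downtown→Loc4; South Co.'s induced payoffs 6, 5, 13; outcome (Loc4, Downtown), payoffs (13, 13).
South Co. gets 13 moving first and 14 moving second, so South Co. prefers to move second.

second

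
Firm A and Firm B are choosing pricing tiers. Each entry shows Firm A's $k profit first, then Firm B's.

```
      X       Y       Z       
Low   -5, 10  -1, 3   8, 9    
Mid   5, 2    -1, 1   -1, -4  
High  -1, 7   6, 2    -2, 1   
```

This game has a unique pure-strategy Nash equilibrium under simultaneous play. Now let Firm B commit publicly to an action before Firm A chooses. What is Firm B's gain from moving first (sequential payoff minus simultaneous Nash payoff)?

Firm A best-responds to each possible Firm B move:
- X → Firm A plays Mid (best of -5, 5, -1); Firm B gets 2.
- Y → Firm A plays High (best of -1, -1, 6); Firm B gets 2.
- Z → Firm A plays Low (best of 8, -1, -2); Firm B gets 9.
Firm B's induced payoffs are 2, 2, 9, so Firm B commits to Z. Subgame-perfect outcome: (Low, Z) with payoffs (8, 9).
For the simultaneous game, intersect best replies.
Firm A's best replies: X→Mid; Y→High; Z→Low.
Firm B's best replies: Low→X; Mid→X; High→X.
The unique mutual best reply is (Mid, X), giving (5, 2).
Firm B's commitment gain: 9 − 2 = 7.

7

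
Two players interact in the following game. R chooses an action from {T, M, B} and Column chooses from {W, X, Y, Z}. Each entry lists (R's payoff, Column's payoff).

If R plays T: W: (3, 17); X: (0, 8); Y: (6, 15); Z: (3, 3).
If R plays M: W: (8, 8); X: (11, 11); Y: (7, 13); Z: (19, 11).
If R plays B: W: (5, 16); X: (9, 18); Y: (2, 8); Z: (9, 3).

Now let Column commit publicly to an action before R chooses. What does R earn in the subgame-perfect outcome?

Solve by backward induction (Column leads).
- W: R compares 3, 8, 5 and picks M; Column would get 8.
- X: R compares 0, 11, 9 and picks M; Column would get 11.
- Y: R compares 6, 7, 2 and picks M; Column would get 13.
- Z: R compares 3, 19, 9 and picks M; Column would get 11.
Column's induced payoffs are 8, 11, 13, 11, so Column commits to Y. Subgame-perfect outcome: (M, Y) with payoffs (7, 13).

7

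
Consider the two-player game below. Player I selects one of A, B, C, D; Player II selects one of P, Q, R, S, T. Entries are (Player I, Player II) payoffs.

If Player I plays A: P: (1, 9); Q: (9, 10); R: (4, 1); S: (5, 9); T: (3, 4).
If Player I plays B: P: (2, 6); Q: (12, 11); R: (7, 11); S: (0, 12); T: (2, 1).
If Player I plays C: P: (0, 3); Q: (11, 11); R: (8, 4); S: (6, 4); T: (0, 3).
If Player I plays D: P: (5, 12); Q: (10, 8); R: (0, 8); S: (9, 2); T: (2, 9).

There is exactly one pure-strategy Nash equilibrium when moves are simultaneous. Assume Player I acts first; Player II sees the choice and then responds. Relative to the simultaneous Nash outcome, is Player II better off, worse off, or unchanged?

worse off

Solve by backward induction (Player I leads).
- A: BR = Q, leader payoff 9.
- B: BR = S, leader payoff 0.
- C: BR = Q, leader payoff 11.
- D: BR = P, leader payoff 5.
Maximizing over 9, 0, 11, 5, Player I chooses C. Subgame-perfect outcome: (C, Q) with payoffs (11, 11).
Now find the simultaneous Nash equilibrium.
Player I's best replies: P→D; Q→B; R→C; S→D; T→A.
Player II's best replies: A→Q; B→S; C→Q; D→P.
Only (D, P) has each player best-responding; Nash payoffs (5, 12).
Player II earns 11 sequentially versus 12 at the Nash outcome: worse off.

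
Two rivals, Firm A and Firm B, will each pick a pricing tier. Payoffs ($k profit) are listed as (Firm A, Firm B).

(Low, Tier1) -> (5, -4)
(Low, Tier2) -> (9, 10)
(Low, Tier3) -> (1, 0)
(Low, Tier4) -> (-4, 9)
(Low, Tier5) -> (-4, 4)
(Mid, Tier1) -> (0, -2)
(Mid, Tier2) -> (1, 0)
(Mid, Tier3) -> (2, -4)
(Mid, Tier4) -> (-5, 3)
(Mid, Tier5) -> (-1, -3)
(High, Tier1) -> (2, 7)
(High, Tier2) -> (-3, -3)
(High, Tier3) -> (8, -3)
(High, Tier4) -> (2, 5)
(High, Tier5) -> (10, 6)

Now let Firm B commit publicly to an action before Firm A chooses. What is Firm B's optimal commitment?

Tier2

Firm A best-responds to each possible Firm B move:
- Tier1: Firm A compares 5, 0, 2 and picks Low; Firm B would get -4.
- Tier2: Firm A compares 9, 1, -3 and picks Low; Firm B would get 10.
- Tier3: Firm A compares 1, 2, 8 and picks High; Firm B would get -3.
- Tier4: Firm A compares -4, -5, 2 and picks High; Firm B would get 5.
- Tier5: Firm A compares -4, -1, 10 and picks High; Firm B would get 6.
Maximizing over -4, 10, -3, 5, 6, Firm B chooses Tier2. Subgame-perfect outcome: (Low, Tier2) with payoffs (9, 10).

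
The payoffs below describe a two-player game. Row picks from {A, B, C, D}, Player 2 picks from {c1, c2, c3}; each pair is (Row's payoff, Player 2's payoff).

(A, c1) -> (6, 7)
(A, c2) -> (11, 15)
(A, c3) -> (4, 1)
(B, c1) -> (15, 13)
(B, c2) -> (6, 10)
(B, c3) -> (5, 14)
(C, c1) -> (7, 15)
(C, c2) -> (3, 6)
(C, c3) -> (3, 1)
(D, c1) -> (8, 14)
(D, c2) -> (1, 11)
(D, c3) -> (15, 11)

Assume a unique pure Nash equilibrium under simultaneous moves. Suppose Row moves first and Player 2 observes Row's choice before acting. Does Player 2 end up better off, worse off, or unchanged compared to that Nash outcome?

Solve by backward induction (Row leads).
- A → Player 2 plays c2 (best of 7, 15, 1); Row gets 11.
- B → Player 2 plays c3 (best of 13, 10, 14); Row gets 5.
- C → Player 2 plays c1 (best of 15, 6, 1); Row gets 7.
- D → Player 2 plays c1 (best of 14, 11, 11); Row gets 8.
Among 11, 5, 7, 8, the best is 11 at A. Subgame-perfect outcome: (A, c2) with payoffs (11, 15).
Now find the simultaneous Nash equilibrium.
Row's best replies: c1→B; c2→A; c3→D.
Player 2's best replies: A→c2; B→c3; C→c1; D→c1.
The unique mutual best reply is (A, c2), giving (11, 15).
Player 2 earns 15 sequentially versus 15 at the Nash outcome: unchanged.

unchanged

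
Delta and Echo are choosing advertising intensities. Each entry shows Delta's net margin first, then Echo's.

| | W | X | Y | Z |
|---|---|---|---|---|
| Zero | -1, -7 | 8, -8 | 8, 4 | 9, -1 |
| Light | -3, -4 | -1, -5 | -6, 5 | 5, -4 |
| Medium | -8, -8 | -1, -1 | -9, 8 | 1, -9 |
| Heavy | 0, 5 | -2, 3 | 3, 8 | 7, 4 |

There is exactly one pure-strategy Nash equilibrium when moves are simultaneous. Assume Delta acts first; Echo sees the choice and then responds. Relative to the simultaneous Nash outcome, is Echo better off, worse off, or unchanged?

unchanged

Echo best-responds to each possible Delta move:
- Zero: Echo compares -7, -8, 4, -1 and picks Y; Delta would get 8.
- Light: Echo compares -4, -5, 5, -4 and picks Y; Delta would get -6.
- Medium: Echo compares -8, -1, 8, -9 and picks Y; Delta would get -9.
- Heavy: Echo compares 5, 3, 8, 4 and picks Y; Delta would get 3.
Delta's induced payoffs are 8, -6, -9, 3, so Delta commits to Zero. Subgame-perfect outcome: (Zero, Y) with payoffs (8, 4).
Under simultaneous play:
Delta's best replies: W→Heavy; X→Zero; Y→Zero; Z→Zero.
Echo's best replies: Zero→Y; Light→Y; Medium→Y; Heavy→Y.
The unique mutual best reply is (Zero, Y), giving (8, 4).
Echo earns 4 sequentially versus 4 at the Nash outcome: unchanged.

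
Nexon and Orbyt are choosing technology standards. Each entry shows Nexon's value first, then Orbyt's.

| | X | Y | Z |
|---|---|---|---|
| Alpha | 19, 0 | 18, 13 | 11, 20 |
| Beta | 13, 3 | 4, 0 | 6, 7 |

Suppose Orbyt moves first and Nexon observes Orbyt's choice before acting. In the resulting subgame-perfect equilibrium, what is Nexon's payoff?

11

Work backward from Nexon's decision.
- X: Nexon compares 19, 13 and picks Alpha; Orbyt would get 0.
- Y: Nexon compares 18, 4 and picks Alpha; Orbyt would get 13.
- Z: Nexon compares 11, 6 and picks Alpha; Orbyt would get 20.
Maximizing over 0, 13, 20, Orbyt chooses Z. Subgame-perfect outcome: (Alpha, Z) with payoffs (11, 20).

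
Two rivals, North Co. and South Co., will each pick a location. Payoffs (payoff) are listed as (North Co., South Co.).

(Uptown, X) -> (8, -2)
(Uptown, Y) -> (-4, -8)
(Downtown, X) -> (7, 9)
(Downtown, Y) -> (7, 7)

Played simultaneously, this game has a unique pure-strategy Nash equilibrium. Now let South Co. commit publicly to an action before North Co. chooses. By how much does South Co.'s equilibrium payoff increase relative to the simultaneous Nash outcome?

9

Work backward from North Co.'s decision.
- X → North Co. plays Uptown (best of 8, 7); South Co. gets -2.
- Y → North Co. plays Downtown (best of -4, 7); South Co. gets 7.
Among -2, 7, the best is 7 at Y. Subgame-perfect outcome: (Downtown, Y) with payoffs (7, 7).
For the simultaneous game, intersect best replies.
North Co.'s best replies: X→Uptown; Y→Downtown.
South Co.'s best replies: Uptown→X; Downtown→X.
Only (Uptown, X) has each player best-responding; Nash payoffs (8, -2).
South Co.'s commitment gain: 7 − -2 = 9.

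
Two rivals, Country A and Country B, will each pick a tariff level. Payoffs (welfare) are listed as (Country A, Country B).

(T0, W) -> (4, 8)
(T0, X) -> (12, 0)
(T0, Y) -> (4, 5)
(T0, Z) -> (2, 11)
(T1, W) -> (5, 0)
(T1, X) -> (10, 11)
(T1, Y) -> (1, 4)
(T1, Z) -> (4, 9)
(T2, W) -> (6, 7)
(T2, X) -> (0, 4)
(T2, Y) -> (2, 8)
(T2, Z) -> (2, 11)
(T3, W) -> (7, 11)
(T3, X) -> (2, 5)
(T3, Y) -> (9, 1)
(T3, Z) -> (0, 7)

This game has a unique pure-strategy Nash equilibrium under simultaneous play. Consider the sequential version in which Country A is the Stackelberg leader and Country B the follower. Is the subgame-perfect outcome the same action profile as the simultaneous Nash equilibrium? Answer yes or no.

no

Work backward from Country B's decision.
- T0: Country B compares 8, 0, 5, 11 and picks Z; Country A would get 2.
- T1: Country B compares 0, 11, 4, 9 and picks X; Country A would get 10.
- T2: Country B compares 7, 4, 8, 11 and picks Z; Country A would get 2.
- T3: Country B compares 11, 5, 1, 7 and picks W; Country A would get 7.
Country A's induced payoffs are 2, 10, 2, 7, so Country A commits to T1. Subgame-perfect outcome: (T1, X) with payoffs (10, 11).
Now find the simultaneous Nash equilibrium.
Country A's best replies: W→T3; X→T0; Y→T3; Z→T1.
Country B's best replies: T0→Z; T1→X; T2→Z; T3→W.
The unique mutual best reply is (T3, W), giving (7, 11).
Sequential outcome (T1, X) differs from the Nash profile (T3, W).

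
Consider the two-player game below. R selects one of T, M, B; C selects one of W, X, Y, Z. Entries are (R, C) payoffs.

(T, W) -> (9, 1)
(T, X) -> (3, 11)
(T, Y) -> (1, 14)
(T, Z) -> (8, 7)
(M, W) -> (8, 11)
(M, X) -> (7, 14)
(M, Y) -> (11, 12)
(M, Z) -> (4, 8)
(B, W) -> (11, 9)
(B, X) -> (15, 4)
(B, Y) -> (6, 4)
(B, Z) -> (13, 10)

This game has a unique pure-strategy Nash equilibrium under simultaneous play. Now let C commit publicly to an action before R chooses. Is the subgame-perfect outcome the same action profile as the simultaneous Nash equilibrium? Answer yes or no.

R best-responds to each possible C move:
- W → R plays B (best of 9, 8, 11); C gets 9.
- X → R plays B (best of 3, 7, 15); C gets 4.
- Y → R plays M (best of 1, 11, 6); C gets 12.
- Z → R plays B (best of 8, 4, 13); C gets 10.
Among 9, 4, 12, 10, the best is 12 at Y. Subgame-perfect outcome: (M, Y) with payoffs (11, 12).
Now find the simultaneous Nash equilibrium.
R's best replies: W→B; X→B; Y→M; Z→B.
C's best replies: T→Y; M→X; B→Z.
The unique mutual best reply is (B, Z), giving (13, 10).
Sequential outcome (M, Y) differs from the Nash profile (B, Z).

no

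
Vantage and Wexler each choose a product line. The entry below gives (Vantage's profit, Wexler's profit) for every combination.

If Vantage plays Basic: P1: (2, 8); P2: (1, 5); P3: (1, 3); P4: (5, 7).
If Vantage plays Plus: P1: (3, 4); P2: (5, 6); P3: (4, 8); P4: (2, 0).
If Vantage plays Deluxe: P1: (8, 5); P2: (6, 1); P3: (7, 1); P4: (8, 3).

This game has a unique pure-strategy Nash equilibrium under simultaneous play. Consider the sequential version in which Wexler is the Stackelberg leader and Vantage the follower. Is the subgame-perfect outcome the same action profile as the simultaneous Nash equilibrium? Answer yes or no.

yes

Work backward from Vantage's decision.
- P1: Vantage compares 2, 3, 8 and picks Deluxe; Wexler would get 5.
- P2: Vantage compares 1, 5, 6 and picks Deluxe; Wexler would get 1.
- P3: Vantage compares 1, 4, 7 and picks Deluxe; Wexler would get 1.
- P4: Vantage compares 5, 2, 8 and picks Deluxe; Wexler would get 3.
Wexler's induced payoffs are 5, 1, 1, 3, so Wexler commits to P1. Subgame-perfect outcome: (Deluxe, P1) with payoffs (8, 5).
Now find the simultaneous Nash equilibrium.
Vantage's best replies: P1→Deluxe; P2→Deluxe; P3→Deluxe; P4→Deluxe.
Wexler's best replies: Basic→P1; Plus→P3; Deluxe→P1.
The unique mutual best reply is (Deluxe, P1), giving (8, 5).
Sequential outcome (Deluxe, P1) coincides with the Nash profile (Deluxe, P1).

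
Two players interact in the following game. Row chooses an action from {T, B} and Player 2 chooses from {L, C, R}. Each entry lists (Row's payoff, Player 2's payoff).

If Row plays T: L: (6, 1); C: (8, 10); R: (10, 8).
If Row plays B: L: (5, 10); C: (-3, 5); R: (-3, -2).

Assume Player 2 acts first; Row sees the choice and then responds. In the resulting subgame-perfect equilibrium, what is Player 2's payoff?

10

Solve by backward induction (Player 2 leads).
- L: BR = T, leader payoff 1.
- C: BR = T, leader payoff 10.
- R: BR = T, leader payoff 8.
Among 1, 10, 8, the best is 10 at C. Subgame-perfect outcome: (T, C) with payoffs (8, 10).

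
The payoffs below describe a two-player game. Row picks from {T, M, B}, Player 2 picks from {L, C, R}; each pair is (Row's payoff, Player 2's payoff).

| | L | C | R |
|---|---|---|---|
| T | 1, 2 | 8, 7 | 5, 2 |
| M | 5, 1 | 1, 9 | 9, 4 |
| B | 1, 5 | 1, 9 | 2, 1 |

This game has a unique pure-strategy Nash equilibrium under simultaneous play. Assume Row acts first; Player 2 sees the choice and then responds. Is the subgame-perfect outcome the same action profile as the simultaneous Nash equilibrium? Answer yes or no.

Backward induction with Row moving first.
- T: Player 2 compares 2, 7, 2 and picks C; Row would get 8.
- M: Player 2 compares 1, 9, 4 and picks C; Row would get 1.
- B: Player 2 compares 5, 9, 1 and picks C; Row would get 1.
Maximizing over 8, 1, 1, Row chooses T. Subgame-perfect outcome: (T, C) with payoffs (8, 7).
Now find the simultaneous Nash equilibrium.
Row's best replies: L→M; C→T; R→M.
Player 2's best replies: T→C; M→C; B→C.
Only (T, C) has each player best-responding; Nash payoffs (8, 7).
Sequential outcome (T, C) coincides with the Nash profile (T, C).

yes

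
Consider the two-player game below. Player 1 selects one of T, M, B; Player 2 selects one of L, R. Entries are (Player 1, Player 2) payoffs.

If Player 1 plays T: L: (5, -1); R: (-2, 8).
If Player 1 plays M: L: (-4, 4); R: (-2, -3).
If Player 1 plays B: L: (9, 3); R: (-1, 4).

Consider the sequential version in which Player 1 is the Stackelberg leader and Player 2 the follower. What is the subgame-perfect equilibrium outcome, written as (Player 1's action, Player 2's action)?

(B, R)

Work backward from Player 2's decision.
- T: BR = R, leader payoff -2.
- M: BR = L, leader payoff -4.
- B: BR = R, leader payoff -1.
Among -2, -4, -1, the best is -1 at B. Subgame-perfect outcome: (B, R) with payoffs (-1, 4).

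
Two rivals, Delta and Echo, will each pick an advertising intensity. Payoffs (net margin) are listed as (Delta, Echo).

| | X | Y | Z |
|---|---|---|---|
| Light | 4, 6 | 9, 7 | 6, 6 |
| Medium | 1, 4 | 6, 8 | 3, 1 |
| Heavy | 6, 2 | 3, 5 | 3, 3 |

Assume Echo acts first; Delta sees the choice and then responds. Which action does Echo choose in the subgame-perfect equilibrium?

Solve by backward induction (Echo leads).
- X: Delta compares 4, 1, 6 and picks Heavy; Echo would get 2.
- Y: Delta compares 9, 6, 3 and picks Light; Echo would get 7.
- Z: Delta compares 6, 3, 3 and picks Light; Echo would get 6.
Echo's induced payoffs are 2, 7, 6, so Echo commits to Y. Subgame-perfect outcome: (Light, Y) with payoffs (9, 7).

Y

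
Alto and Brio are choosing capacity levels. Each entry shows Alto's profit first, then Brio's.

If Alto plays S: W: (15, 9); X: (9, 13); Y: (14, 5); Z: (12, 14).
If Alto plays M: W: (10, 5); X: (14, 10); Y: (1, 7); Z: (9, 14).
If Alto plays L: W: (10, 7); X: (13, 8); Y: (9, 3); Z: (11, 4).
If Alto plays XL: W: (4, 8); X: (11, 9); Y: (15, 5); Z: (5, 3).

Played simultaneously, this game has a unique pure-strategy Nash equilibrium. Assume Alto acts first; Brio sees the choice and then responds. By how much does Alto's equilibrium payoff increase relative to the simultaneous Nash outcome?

Solve by backward induction (Alto leads).
- S: Brio compares 9, 13, 5, 14 and picks Z; Alto would get 12.
- M: Brio compares 5, 10, 7, 14 and picks Z; Alto would get 9.
- L: Brio compares 7, 8, 3, 4 and picks X; Alto would get 13.
- XL: Brio compares 8, 9, 5, 3 and picks X; Alto would get 11.
Alto's induced payoffs are 12, 9, 13, 11, so Alto commits to L. Subgame-perfect outcome: (L, X) with payoffs (13, 8).
For the simultaneous game, intersect best replies.
Alto's best replies: W→S; X→M; Y→XL; Z→S.
Brio's best replies: S→Z; M→Z; L→X; XL→X.
The unique mutual best reply is (S, Z), giving (12, 14).
Alto's commitment gain: 13 − 12 = 1.

1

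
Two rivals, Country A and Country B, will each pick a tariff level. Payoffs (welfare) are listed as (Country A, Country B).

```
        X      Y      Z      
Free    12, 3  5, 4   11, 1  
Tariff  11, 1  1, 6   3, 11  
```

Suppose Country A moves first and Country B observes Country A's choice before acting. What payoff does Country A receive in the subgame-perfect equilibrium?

Work backward from Country B's decision.
- Free: BR = Y, leader payoff 5.
- Tariff: BR = Z, leader payoff 3.
Among 5, 3, the best is 5 at Free. Subgame-perfect outcome: (Free, Y) with payoffs (5, 4).

5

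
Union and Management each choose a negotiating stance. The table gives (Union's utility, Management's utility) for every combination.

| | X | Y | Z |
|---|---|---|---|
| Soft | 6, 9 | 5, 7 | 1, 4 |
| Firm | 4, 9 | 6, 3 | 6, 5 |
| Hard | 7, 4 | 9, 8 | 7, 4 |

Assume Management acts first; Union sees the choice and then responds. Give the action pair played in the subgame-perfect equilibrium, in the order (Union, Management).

Union best-responds to each possible Management move:
- X: BR = Hard, leader payoff 4.
- Y: BR = Hard, leader payoff 8.
- Z: BR = Hard, leader payoff 4.
Among 4, 8, 4, the best is 8 at Y. Subgame-perfect outcome: (Hard, Y) with payoffs (9, 8).

(Hard, Y)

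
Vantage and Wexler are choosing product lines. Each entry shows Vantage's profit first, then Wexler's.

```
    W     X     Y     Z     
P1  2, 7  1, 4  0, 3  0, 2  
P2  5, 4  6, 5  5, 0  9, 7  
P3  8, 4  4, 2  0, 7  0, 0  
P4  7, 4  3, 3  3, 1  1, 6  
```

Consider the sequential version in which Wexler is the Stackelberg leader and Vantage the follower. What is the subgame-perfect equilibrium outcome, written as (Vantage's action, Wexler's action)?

Vantage best-responds to each possible Wexler move:
- W: Vantage compares 2, 5, 8, 7 and picks P3; Wexler would get 4.
- X: Vantage compares 1, 6, 4, 3 and picks P2; Wexler would get 5.
- Y: Vantage compares 0, 5, 0, 3 and picks P2; Wexler would get 0.
- Z: Vantage compares 0, 9, 0, 1 and picks P2; Wexler would get 7.
Wexler's induced payoffs are 4, 5, 0, 7, so Wexler commits to Z. Subgame-perfect outcome: (P2, Z) with payoffs (9, 7).

(P2, Z)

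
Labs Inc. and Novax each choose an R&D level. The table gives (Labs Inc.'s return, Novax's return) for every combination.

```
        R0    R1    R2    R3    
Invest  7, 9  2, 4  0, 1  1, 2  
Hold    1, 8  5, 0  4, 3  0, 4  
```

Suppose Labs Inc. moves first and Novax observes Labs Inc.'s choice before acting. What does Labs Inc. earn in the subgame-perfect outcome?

Work backward from Novax's decision.
- Invest → Novax plays R0 (best of 9, 4, 1, 2); Labs Inc. gets 7.
- Hold → Novax plays R0 (best of 8, 0, 3, 4); Labs Inc. gets 1.
Among 7, 1, the best is 7 at Invest. Subgame-perfect outcome: (Invest, R0) with payoffs (7, 9).

7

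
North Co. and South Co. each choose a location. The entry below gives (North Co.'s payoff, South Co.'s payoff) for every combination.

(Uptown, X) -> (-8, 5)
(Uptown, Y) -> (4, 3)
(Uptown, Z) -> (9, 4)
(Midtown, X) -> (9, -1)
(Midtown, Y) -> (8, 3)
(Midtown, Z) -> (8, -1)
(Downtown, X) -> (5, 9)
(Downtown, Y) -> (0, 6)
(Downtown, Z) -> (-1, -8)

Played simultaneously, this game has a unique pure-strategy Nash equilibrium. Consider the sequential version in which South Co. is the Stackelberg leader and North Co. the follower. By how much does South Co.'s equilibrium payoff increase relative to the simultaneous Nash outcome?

1

Work backward from North Co.'s decision.
- X: BR = Midtown, leader payoff -1.
- Y: BR = Midtown, leader payoff 3.
- Z: BR = Uptown, leader payoff 4.
Maximizing over -1, 3, 4, South Co. chooses Z. Subgame-perfect outcome: (Uptown, Z) with payoffs (9, 4).
For the simultaneous game, intersect best replies.
North Co.'s best replies: X→Midtown; Y→Midtown; Z→Uptown.
South Co.'s best replies: Uptown→X; Midtown→Y; Downtown→X.
Only (Midtown, Y) has each player best-responding; Nash payoffs (8, 3).
South Co.'s commitment gain: 4 − 3 = 1.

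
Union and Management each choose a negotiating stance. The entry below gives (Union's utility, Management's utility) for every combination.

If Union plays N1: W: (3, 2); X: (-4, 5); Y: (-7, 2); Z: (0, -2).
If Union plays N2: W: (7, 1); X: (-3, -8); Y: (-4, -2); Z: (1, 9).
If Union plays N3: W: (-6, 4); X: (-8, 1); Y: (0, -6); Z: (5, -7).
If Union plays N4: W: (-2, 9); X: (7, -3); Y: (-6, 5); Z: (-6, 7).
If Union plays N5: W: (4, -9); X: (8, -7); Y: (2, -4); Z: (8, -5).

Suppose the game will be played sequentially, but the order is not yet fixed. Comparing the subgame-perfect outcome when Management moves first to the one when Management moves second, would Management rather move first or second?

first

If Union leads: Management's best replies are N1→X, N2→Z, N3→W, N4→W, N5→Y; Union's induced payoffs -4, 1, -6, -2, 2; outcome (N5, Y), payoffs (2, -4).
If Management leads: Union's best replies are W→N2, X→N5, Y→N5, Z→N5; Management's induced payoffs 1, -7, -4, -5; outcome (N2, W), payoffs (7, 1).
Management gets 1 moving first and -4 moving second, so Management prefers to move first.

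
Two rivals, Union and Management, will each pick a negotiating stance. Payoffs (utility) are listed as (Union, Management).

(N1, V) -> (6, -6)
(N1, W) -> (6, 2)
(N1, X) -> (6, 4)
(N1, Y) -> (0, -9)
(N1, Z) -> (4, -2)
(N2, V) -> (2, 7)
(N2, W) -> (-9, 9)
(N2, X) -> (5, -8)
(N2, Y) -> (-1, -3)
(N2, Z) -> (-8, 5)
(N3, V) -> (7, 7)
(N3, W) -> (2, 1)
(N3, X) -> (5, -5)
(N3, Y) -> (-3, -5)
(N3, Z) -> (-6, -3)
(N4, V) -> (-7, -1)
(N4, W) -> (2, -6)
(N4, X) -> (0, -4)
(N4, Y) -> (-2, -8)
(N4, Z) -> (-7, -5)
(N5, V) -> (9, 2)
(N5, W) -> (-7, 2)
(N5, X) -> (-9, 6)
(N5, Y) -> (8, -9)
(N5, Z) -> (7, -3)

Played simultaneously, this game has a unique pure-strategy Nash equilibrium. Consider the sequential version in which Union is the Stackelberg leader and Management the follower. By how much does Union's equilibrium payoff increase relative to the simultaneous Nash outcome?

Backward induction with Union moving first.
- N1: BR = X, leader payoff 6.
- N2: BR = W, leader payoff -9.
- N3: BR = V, leader payoff 7.
- N4: BR = V, leader payoff -7.
- N5: BR = X, leader payoff -9.
Maximizing over 6, -9, 7, -7, -9, Union chooses N3. Subgame-perfect outcome: (N3, V) with payoffs (7, 7).
Now find the simultaneous Nash equilibrium.
Union's best replies: V→N5; W→N1; X→N1; Y→N5; Z→N5.
Management's best replies: N1→X; N2→W; N3→V; N4→V; N5→X.
Only (N1, X) has each player best-responding; Nash payoffs (6, 4).
Union's commitment gain: 7 − 6 = 1.

1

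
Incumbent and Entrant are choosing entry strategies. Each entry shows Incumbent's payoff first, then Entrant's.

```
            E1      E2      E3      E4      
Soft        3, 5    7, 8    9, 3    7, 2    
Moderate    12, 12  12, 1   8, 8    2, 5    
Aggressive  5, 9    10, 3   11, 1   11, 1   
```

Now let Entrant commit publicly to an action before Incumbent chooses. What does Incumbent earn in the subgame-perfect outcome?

12

Backward induction with Entrant moving first.
- E1: Incumbent compares 3, 12, 5 and picks Moderate; Entrant would get 12.
- E2: Incumbent compares 7, 12, 10 and picks Moderate; Entrant would get 1.
- E3: Incumbent compares 9, 8, 11 and picks Aggressive; Entrant would get 1.
- E4: Incumbent compares 7, 2, 11 and picks Aggressive; Entrant would get 1.
Among 12, 1, 1, 1, the best is 12 at E1. Subgame-perfect outcome: (Moderate, E1) with payoffs (12, 12).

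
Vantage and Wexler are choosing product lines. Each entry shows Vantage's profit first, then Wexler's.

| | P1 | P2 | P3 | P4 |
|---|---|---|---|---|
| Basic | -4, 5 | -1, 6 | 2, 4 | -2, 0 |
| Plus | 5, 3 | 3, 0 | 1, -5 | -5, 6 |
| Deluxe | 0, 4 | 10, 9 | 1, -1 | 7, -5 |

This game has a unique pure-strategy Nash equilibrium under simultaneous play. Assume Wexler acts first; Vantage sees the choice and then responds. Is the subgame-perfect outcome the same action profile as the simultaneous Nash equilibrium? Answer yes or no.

yes

Solve by backward induction (Wexler leads).
- P1: Vantage compares -4, 5, 0 and picks Plus; Wexler would get 3.
- P2: Vantage compares -1, 3, 10 and picks Deluxe; Wexler would get 9.
- P3: Vantage compares 2, 1, 1 and picks Basic; Wexler would get 4.
- P4: Vantage compares -2, -5, 7 and picks Deluxe; Wexler would get -5.
Maximizing over 3, 9, 4, -5, Wexler chooses P2. Subgame-perfect outcome: (Deluxe, P2) with payoffs (10, 9).
Now find the simultaneous Nash equilibrium.
Vantage's best replies: P1→Plus; P2→Deluxe; P3→Basic; P4→Deluxe.
Wexler's best replies: Basic→P2; Plus→P4; Deluxe→P2.
The unique mutual best reply is (Deluxe, P2), giving (10, 9).
Sequential outcome (Deluxe, P2) coincides with the Nash profile (Deluxe, P2).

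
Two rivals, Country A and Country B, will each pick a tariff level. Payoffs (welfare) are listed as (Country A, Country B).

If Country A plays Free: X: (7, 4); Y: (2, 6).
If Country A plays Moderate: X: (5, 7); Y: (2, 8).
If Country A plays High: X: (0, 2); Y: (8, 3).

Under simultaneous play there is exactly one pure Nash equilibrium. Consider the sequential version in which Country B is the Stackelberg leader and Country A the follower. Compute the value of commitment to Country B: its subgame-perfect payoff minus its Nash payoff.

Work backward from Country A's decision.
- X → Country A plays Free (best of 7, 5, 0); Country B gets 4.
- Y → Country A plays High (best of 2, 2, 8); Country B gets 3.
Maximizing over 4, 3, Country B chooses X. Subgame-perfect outcome: (Free, X) with payoffs (7, 4).
Now find the simultaneous Nash equilibrium.
Country A's best replies: X→Free; Y→High.
Country B's best replies: Free→Y; Moderate→Y; High→Y.
Only (High, Y) has each player best-responding; Nash payoffs (8, 3).
Country B's commitment gain: 4 − 3 = 1.

1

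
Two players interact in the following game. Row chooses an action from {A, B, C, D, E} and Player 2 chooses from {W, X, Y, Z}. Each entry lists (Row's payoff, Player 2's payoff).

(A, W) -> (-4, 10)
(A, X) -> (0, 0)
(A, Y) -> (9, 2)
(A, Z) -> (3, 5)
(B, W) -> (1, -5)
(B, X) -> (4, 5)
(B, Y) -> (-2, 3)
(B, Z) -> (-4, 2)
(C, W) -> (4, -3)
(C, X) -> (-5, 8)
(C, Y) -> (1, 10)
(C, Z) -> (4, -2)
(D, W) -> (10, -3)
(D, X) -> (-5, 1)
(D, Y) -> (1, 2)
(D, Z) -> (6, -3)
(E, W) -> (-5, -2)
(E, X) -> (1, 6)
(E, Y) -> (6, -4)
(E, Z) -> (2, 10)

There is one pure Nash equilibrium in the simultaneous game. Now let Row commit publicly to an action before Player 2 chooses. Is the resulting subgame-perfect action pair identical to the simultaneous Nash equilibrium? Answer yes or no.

yes

Work backward from Player 2's decision.
- A → Player 2 plays W (best of 10, 0, 2, 5); Row gets -4.
- B → Player 2 plays X (best of -5, 5, 3, 2); Row gets 4.
- C → Player 2 plays Y (best of -3, 8, 10, -2); Row gets 1.
- D → Player 2 plays Y (best of -3, 1, 2, -3); Row gets 1.
- E → Player 2 plays Z (best of -2, 6, -4, 10); Row gets 2.
Among -4, 4, 1, 1, 2, the best is 4 at B. Subgame-perfect outcome: (B, X) with payoffs (4, 5).
Under simultaneous play:
Row's best replies: W→D; X→B; Y→A; Z→D.
Player 2's best replies: A→W; B→X; C→Y; D→Y; E→Z.
Only (B, X) has each player best-responding; Nash payoffs (4, 5).
Sequential outcome (B, X) coincides with the Nash profile (B, X).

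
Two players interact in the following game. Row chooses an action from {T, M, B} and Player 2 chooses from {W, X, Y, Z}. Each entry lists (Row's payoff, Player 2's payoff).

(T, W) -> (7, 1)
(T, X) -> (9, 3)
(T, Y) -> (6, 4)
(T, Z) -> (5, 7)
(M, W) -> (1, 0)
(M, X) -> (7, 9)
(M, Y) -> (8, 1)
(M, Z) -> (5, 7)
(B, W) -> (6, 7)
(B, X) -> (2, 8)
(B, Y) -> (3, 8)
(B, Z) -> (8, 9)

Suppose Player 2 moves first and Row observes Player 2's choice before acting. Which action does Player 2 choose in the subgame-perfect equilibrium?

Work backward from Row's decision.
- W: Row compares 7, 1, 6 and picks T; Player 2 would get 1.
- X: Row compares 9, 7, 2 and picks T; Player 2 would get 3.
- Y: Row compares 6, 8, 3 and picks M; Player 2 would get 1.
- Z: Row compares 5, 5, 8 and picks B; Player 2 would get 9.
Maximizing over 1, 3, 1, 9, Player 2 chooses Z. Subgame-perfect outcome: (B, Z) with payoffs (8, 9).

Z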